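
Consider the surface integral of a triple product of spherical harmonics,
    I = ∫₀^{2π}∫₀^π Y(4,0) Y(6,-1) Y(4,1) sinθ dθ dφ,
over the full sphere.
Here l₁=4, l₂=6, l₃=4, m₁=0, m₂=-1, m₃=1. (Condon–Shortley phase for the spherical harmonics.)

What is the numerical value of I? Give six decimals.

Rules hold: Σm=0, L=14 even, 2≤4≤10.
N = 9·13·9 = 1053
Δ = 6!·2!·6!/15! = 1/1261260
Racah Σ t=2..4: t=2:+1/4608 t=3:−1/1296 t=4:+1/4608 = -7/20736
⇒ 3j(4 6 4; 0 0 0)² = 20/1287, sgn -1
Racah Σ t=2..4: t=2:+1/3456 t=3:−1/1728 t=4:+1/11520 = -7/34560
⇒ 3j(4 6 4; 0 -1 1)² = 7/858, sgn +1
4πI² = N·(3j₀)²·(3jₘ)² = 210/1573
I = -1·√(0.133503/4π) = -0.10307192

-0.103072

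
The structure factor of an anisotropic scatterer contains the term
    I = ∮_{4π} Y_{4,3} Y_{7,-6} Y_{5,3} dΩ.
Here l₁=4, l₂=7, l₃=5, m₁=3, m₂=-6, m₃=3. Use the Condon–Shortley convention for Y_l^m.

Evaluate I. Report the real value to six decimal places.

m-sum 0 ✓  L=16 even ✓  3≤5≤11 ✓
Π(2lᵢ+1) = 9×15×11 = 1485
triangle coeff Δ(4,7,5) = 1/6126120
Σ_t [2,4]: t=2:+1/69120 t=3:−1/20736 t=4:+1/69120 = -1/51840
(3j)²=280/21879 [(4 7 5; 0 0 0)], sign=+1
Σ_t [0,1]: t=0:+1/3628800 t=1:−1/9676800 = 1/5806080
(3j)²=5/408 [(4 7 5; 3 -6 3)], sign=+1
⇒ 4πI² = 875/3757
I = (+1)√(875/3757/(4π)) = 0.13613773

0.136138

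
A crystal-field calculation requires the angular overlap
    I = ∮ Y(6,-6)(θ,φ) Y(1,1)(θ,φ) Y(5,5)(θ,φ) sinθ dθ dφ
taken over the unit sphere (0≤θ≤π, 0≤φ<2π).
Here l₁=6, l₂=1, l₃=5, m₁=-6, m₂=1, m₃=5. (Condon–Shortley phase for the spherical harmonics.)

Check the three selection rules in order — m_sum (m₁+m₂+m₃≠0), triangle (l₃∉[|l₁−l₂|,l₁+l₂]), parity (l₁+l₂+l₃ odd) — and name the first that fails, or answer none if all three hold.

azimuthal sum: -6 + 1 + 5 = 0  ✓
5 ≤ 5 ≤ 7 (triangle on l)  ✓
L = 6 + 1 + 5 = 12 (even)  ✓

none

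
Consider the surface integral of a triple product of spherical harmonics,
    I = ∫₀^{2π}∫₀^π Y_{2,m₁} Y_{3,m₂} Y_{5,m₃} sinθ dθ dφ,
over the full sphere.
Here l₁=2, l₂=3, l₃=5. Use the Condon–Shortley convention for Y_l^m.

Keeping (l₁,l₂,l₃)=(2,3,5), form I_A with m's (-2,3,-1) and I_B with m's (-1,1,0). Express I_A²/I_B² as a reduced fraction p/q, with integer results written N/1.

Same 2,3,5: normalisation and zero-m 3j drop out of the ratio.
A: Δ: 0! 4! 6! / 11! → 1/2310; sum: t=0:+1/17280 = 1/17280; 3j²(2 3 5; -2 3 -1) = Δ·Π!·Σ² = 1/2310  (sign +1)
B: Δ: 0! 4! 6! / 11! → 1/2310; sum: t=0:+1/288 = 1/288; 3j²(2 3 5; -1 1 0) = Δ·Π!·Σ² = 5/231  (sign -1)
I_A²/I_B² = (1/2310)/(5/231) = 1/50

1/50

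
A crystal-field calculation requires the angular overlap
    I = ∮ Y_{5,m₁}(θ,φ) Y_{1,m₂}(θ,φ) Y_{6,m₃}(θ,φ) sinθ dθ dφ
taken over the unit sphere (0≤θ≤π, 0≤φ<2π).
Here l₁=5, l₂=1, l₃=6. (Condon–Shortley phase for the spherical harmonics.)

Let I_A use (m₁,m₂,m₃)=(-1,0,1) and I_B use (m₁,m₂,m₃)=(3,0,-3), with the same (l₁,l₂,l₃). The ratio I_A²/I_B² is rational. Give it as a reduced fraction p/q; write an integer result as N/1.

35/27

Same 5,1,6: normalisation and zero-m 3j drop out of the ratio.
A: Δ: 0! 10! 2! / 13! → 1/858; sum: t=0:+1/17280 = 1/17280; 3j²(5 1 6; -1 0 1) = Δ·Π!·Σ² = 35/858  (sign -1)
B: Δ: 0! 10! 2! / 13! → 1/858; sum: t=0:+1/80640 = 1/80640; 3j²(5 1 6; 3 0 -3) = Δ·Π!·Σ² = 9/286  (sign -1)
I_A²/I_B² = (35/858)/(9/286) = 35/27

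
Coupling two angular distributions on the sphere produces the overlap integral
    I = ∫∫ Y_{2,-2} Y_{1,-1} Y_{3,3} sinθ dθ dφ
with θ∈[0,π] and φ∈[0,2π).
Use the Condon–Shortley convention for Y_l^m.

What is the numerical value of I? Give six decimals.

-0.319865

m-sum 0 ✓  L=6 even ✓  1≤3≤3 ✓
Π(2lᵢ+1) = 5×3×7 = 105
triangle coeff Δ(2,1,3) = 1/105
Σ_t [0,0]: t=0:+1/4 = 1/4
(3j)²=3/35 [(2 1 3; 0 0 0)], sign=-1
Σ_t [0,0]: t=0:+1/48 = 1/48
(3j)²=1/7 [(2 1 3; -2 -1 3)], sign=+1
⇒ 4πI² = 9/7
I = (-1)√(9/7/(4π)) = -0.31986543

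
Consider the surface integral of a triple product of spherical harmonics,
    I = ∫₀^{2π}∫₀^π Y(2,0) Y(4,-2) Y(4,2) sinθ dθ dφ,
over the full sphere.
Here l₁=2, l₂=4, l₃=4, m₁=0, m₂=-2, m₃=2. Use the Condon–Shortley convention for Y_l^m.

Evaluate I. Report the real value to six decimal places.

0.065536

m-sum 0 ✓  L=10 even ✓  2≤4≤6 ✓
Π(2lᵢ+1) = 5×9×9 = 405
triangle coeff Δ(2,4,4) = 1/13860
Σ_t [0,2]: t=0:+1/192 t=1:−1/36 t=2:+1/192 = -5/288
(3j)²=20/693 [(2 4 4; 0 0 0)], sign=-1
Σ_t [0,2]: t=0:+1/192 t=1:−1/120 t=2:+1/2880 = -1/360
(3j)²=16/3465 [(2 4 4; 0 -2 2)], sign=-1
⇒ 4πI² = 320/5929
I = (+1)√(320/5929/(4π)) = 0.06553591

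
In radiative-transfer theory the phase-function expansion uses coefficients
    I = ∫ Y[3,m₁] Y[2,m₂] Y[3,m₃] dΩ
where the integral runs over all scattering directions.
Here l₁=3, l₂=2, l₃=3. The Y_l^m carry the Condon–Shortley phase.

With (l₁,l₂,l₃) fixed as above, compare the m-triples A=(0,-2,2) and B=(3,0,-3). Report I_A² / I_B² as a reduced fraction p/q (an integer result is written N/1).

4/5

Same 3,2,3: normalisation and zero-m 3j drop out of the ratio.
A: Δ: 2! 4! 2! / 9! → 1/3780; sum: t=0:+1/24 = 1/24; 3j²(3 2 3; 0 -2 2) = Δ·Π!·Σ² = 1/21  (sign -1)
B: Δ: 2! 4! 2! / 9! → 1/3780; sum: t=0:+1/96 = 1/96; 3j²(3 2 3; 3 0 -3) = Δ·Π!·Σ² = 5/84  (sign +1)
I_A²/I_B² = (1/21)/(5/84) = 4/5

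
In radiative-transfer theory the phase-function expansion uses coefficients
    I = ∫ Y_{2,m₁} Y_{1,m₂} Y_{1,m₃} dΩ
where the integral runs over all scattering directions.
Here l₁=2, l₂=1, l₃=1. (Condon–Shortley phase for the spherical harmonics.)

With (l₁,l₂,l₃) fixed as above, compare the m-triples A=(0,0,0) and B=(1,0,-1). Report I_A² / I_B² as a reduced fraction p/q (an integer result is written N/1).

4/3

Shared (l₁,l₂,l₃)=(2,1,1): N and (l;000)² cancel in I_A²/I_B².
A: Δ = 2!·2!·0!/5! = 1/30; Racah Σ t=1..1: t=1:−1/1 = -1/1; ⇒ 3j(2 1 1; 0 0 0)² = 2/15, sgn +1
B: Δ = 2!·2!·0!/5! = 1/30; Racah Σ t=1..1: t=1:−1/2 = -1/2; ⇒ 3j(2 1 1; 1 0 -1)² = 1/10, sgn -1
I_A²/I_B² = (2/15)/(1/10) = 4/3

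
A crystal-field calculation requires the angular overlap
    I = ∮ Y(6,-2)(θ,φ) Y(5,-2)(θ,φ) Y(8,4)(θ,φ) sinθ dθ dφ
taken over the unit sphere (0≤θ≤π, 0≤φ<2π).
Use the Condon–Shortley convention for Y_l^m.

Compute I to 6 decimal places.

0.000000

L=19 odd ⇒ parity kills the (l;000) factor ⇒ I = 0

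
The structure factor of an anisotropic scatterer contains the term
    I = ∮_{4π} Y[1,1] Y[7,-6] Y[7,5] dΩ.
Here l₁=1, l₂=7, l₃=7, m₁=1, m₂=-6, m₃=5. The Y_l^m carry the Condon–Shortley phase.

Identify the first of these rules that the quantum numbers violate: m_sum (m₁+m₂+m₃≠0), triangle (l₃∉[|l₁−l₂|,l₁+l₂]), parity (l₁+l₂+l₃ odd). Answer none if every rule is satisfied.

parity

m₁+m₂+m₃ = 1 − 6 + 5 = 0  ✓
triangle: |1−7|=6 ≤ l₃=7 ≤ 1+7=8  ✓
parity: l₁+l₂+l₃ = 15 is odd  ✗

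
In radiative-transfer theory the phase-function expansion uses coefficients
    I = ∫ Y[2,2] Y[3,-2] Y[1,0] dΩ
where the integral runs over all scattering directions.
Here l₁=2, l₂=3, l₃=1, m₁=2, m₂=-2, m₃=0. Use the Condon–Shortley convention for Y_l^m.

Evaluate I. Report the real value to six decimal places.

0.184674

Rules hold: Σm=0, L=6 even, 1≤1≤5.
N = 5·7·3 = 105
Δ = 4!·0!·2!/7! = 1/105
Racah Σ t=2..2: t=2:+1/4 = 1/4
⇒ 3j(2 3 1; 0 0 0)² = 3/35, sgn -1
Racah Σ t=0..0: t=0:+1/24 = 1/24
⇒ 3j(2 3 1; 2 -2 0)² = 1/21, sgn -1
4πI² = N·(3j₀)²·(3jₘ)² = 3/7
I = +1·√(0.428571/4π) = 0.18467439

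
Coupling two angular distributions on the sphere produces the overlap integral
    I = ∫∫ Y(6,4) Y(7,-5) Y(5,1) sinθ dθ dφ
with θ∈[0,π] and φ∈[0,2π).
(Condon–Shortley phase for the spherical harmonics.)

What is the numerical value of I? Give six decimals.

Rules hold: Σm=0, L=18 even, 1≤5≤13.
N = 13·15·11 = 2145
Δ = 8!·4!·6!/19! = 1/174594420
Racah Σ t=2..6: t=2:+1/4147200 t=3:−1/207360 t=4:+1/82944 t=5:−1/207360 t=6:+1/4147200 = 1/345600
⇒ 3j(6 7 5; 0 0 0)² = 420/46189, sgn -1
Racah Σ t=0..2: t=0:+1/7741440 t=1:−1/3628800 t=2:+1/24883200 = -37/348364800
⇒ 3j(6 7 5; 4 -5 1)² = 1369/176358, sgn -1
4πI² = N·(3j₀)²·(3jₘ)² = 205350/1356277
I = +1·√(0.151407/4π) = 0.10976610

0.109766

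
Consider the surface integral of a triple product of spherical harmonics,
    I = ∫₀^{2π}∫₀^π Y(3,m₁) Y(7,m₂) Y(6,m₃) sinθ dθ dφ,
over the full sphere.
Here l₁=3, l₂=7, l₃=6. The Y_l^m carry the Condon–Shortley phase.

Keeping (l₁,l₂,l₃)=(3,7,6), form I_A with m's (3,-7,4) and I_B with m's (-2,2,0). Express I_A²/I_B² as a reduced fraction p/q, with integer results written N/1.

143/96

Shared (l₁,l₂,l₃)=(3,7,6): N and (l;000)² cancel in I_A²/I_B².
A: Δ = 4!·2!·10!/17! = 1/2042040; Racah Σ t=0..0: t=0:+1/174182400 = 1/174182400; ⇒ 3j(3 7 6; 3 -7 4)² = 1/136, sgn +1
B: Δ = 4!·2!·10!/17! = 1/2042040; Racah Σ t=3..4: t=3:−1/207360 t=4:+1/345600 = -1/518400; ⇒ 3j(3 7 6; -2 2 0)² = 12/2431, sgn -1
I_A²/I_B² = (1/136)/(12/2431) = 143/96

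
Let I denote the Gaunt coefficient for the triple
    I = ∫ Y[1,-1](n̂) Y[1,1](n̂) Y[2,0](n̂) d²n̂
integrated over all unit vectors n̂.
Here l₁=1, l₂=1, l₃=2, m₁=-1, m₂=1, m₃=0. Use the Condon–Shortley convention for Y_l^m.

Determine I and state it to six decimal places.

Rules hold: Σm=0, L=4 even, 0≤2≤2.
N = 3·3·5 = 45
Δ = 0!·2!·2!/5! = 1/30
Racah Σ t=0..0: t=0:+1/1 = 1/1
⇒ 3j(1 1 2; 0 0 0)² = 2/15, sgn +1
Racah Σ t=0..0: t=0:+1/4 = 1/4
⇒ 3j(1 1 2; -1 1 0)² = 1/30, sgn +1
4πI² = N·(3j₀)²·(3jₘ)² = 1/5
I = +1·√(0.2/4π) = 0.12615663

0.126157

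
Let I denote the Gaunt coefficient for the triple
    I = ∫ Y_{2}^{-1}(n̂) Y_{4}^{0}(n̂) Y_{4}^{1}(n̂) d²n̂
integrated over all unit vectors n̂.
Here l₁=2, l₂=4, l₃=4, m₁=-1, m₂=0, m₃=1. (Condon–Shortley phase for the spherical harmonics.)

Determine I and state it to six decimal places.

Checks pass: Σm=0; 10 even; l₃=4∈[2,6].
(2·2+1)(2·4+1)(2·4+1) = 405
Δ: 2! 2! 6! / 11! → 1/13860
sum: t=0:+1/192 t=1:−1/36 t=2:+1/192 = -5/288
3j²(2 4 4; 0 0 0) = Δ·Π!·Σ² = 20/693  (sign -1)
sum: t=1:−1/72 t=2:+1/96 = -1/288
3j²(2 4 4; -1 0 1) = Δ·Π!·Σ² = 1/462  (sign +1)
combine: 4πI² = 405·20/693·1/462 = 150/5929
take √, sign -1: I = -0.04486937

-0.044869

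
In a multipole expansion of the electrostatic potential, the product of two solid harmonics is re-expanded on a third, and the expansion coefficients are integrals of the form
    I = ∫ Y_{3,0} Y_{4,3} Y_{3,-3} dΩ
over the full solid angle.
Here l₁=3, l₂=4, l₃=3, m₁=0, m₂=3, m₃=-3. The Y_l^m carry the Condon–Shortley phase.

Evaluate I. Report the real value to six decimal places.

0.203551

Rules hold: Σm=0, L=10 even, 1≤3≤7.
N = 7·9·7 = 441
Δ = 4!·2!·4!/11! = 1/34650
Racah Σ t=1..3: t=1:−1/72 t=2:+1/16 t=3:−1/72 = 5/144
⇒ 3j(3 4 3; 0 0 0)² = 2/77, sgn -1
Racah Σ t=3..3: t=3:−1/288 = -1/288
⇒ 3j(3 4 3; 0 3 -3)² = 1/22, sgn -1
4πI² = N·(3j₀)²·(3jₘ)² = 63/121
I = +1·√(0.520661/4π) = 0.20355073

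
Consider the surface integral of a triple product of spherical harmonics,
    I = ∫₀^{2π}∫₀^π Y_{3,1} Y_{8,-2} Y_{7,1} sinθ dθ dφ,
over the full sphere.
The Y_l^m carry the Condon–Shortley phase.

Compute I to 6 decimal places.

0.115043

Rules hold: Σm=0, L=18 even, 5≤7≤11.
N = 7·17·15 = 1785
Δ = 4!·2!·12!/19! = 1/5290740
Racah Σ t=1..3: t=1:−1/7257600 t=2:+1/2073600 t=3:−1/7257600 = 1/4838400
⇒ 3j(3 8 7; 0 0 0)² = 252/20995, sgn -1
Racah Σ t=0..2: t=0:+1/24883200 t=1:−1/3628800 t=2:+1/7741440 = -37/348364800
⇒ 3j(3 8 7; 1 -2 1)² = 1369/176358, sgn -1
4πI² = N·(3j₀)²·(3jₘ)² = 172494/1037153
I = +1·√(0.166315/4π) = 0.11504312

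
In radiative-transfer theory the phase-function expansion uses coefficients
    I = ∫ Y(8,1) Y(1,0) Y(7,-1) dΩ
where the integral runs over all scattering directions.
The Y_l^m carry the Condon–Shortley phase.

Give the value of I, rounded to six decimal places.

Checks pass: Σm=0; 16 even; l₃=7∈[7,9].
(2·8+1)(2·1+1)(2·7+1) = 765
Δ: 2! 14! 0! / 17! → 1/2040
sum: t=1:−1/25401600 = -1/25401600
3j²(8 1 7; 0 0 0) = Δ·Π!·Σ² = 8/255  (sign +1)
sum: t=1:−1/29030400 = -1/29030400
3j²(8 1 7; 1 0 -1) = Δ·Π!·Σ² = 21/680  (sign -1)
combine: 4πI² = 765·8/255·21/680 = 63/85
take √, sign -1: I = -0.24285994

-0.242860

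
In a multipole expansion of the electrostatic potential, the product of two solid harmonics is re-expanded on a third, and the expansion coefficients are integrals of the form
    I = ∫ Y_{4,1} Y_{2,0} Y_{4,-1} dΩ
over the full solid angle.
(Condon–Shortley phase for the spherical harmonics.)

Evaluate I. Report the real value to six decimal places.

-0.139264

m-sum 0 ✓  L=10 even ✓  2≤4≤6 ✓
Π(2lᵢ+1) = 9×5×9 = 405
triangle coeff Δ(4,2,4) = 1/13860
Σ_t [0,2]: t=0:+1/192 t=1:−1/36 t=2:+1/192 = -5/288
(3j)²=20/693 [(4 2 4; 0 0 0)], sign=-1
Σ_t [0,2]: t=0:+1/144 t=1:−1/48 t=2:+1/480 = -17/1440
(3j)²=289/13860 [(4 2 4; 1 0 -1)], sign=+1
⇒ 4πI² = 1445/5929
I = (-1)√(1445/5929/(4π)) = -0.13926381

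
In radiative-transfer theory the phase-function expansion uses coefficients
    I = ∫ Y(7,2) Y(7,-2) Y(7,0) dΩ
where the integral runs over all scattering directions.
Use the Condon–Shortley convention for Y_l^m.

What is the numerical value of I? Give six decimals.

l₁+l₂+l₃=21 is odd: 3j(l;000)=0 ⇒ I=0

0.000000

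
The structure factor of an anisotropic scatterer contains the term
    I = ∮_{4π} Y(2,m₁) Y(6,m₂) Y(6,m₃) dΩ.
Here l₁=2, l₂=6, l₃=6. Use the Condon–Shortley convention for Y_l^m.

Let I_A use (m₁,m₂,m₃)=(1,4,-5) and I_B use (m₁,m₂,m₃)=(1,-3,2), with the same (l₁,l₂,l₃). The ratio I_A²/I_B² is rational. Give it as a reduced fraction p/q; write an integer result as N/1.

Shared (l₁,l₂,l₃)=(2,6,6): N and (l;000)² cancel in I_A²/I_B².
A: Δ = 2!·2!·10!/15! = 1/90090; Racah Σ t=0..1: t=0:+1/7257600 t=1:−1/725760 = -1/806400; ⇒ 3j(2 6 6; 1 4 -5)² = 27/910, sgn +1
B: Δ = 2!·2!·10!/15! = 1/90090; Racah Σ t=0..1: t=0:+1/60480 t=1:−1/161280 = 1/96768; ⇒ 3j(2 6 6; 1 -3 2)² = 15/1001, sgn +1
I_A²/I_B² = (27/910)/(15/1001) = 99/50

99/50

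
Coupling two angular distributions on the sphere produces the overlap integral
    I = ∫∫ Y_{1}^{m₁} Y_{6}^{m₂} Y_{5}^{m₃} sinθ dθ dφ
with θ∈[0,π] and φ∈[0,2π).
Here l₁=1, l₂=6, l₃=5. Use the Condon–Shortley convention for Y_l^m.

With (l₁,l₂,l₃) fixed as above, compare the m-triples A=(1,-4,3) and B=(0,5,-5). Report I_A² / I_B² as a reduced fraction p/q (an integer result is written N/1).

Same 1,6,5: normalisation and zero-m 3j drop out of the ratio.
A: Δ: 2! 0! 10! / 13! → 1/858; sum: t=0:+1/161280 = 1/161280; 3j²(1 6 5; 1 -4 3) = Δ·Π!·Σ² = 15/286  (sign +1)
B: Δ: 2! 0! 10! / 13! → 1/858; sum: t=1:−1/3628800 = -1/3628800; 3j²(1 6 5; 0 5 -5) = Δ·Π!·Σ² = 1/78  (sign -1)
I_A²/I_B² = (15/286)/(1/78) = 45/11

45/11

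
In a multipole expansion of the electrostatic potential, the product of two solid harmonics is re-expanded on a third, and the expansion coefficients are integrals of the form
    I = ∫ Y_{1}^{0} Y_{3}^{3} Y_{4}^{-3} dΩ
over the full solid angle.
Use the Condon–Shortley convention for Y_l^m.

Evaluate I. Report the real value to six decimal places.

m-sum 0 ✓  L=8 even ✓  2≤4≤4 ✓
Π(2lᵢ+1) = 3×7×9 = 189
triangle coeff Δ(1,3,4) = 1/252
Σ_t [0,0]: t=0:+1/36 = 1/36
(3j)²=4/63 [(1 3 4; 0 0 0)], sign=+1
Σ_t [0,0]: t=0:+1/720 = 1/720
(3j)²=1/36 [(1 3 4; 0 3 -3)], sign=-1
⇒ 4πI² = 1/3
I = (-1)√(1/3/(4π)) = -0.16286750

-0.162868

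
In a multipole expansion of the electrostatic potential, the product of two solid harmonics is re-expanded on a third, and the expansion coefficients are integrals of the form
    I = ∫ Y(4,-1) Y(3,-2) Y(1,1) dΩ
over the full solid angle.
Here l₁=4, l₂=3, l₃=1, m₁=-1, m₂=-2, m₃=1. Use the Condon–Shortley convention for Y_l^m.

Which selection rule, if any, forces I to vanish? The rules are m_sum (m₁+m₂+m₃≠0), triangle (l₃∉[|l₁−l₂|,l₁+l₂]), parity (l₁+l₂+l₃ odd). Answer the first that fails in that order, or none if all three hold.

m_sum

azimuthal sum: -1 − 2 + 1 = -2  ✗
1 ≤ 1 ≤ 7 (triangle on l)
L = 4 + 3 + 1 = 8 (even)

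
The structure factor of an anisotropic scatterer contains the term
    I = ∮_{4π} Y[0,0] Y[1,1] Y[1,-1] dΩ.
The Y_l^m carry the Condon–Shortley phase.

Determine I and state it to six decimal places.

m-sum 0 ✓  L=2 even ✓  1≤1≤1 ✓
Π(2lᵢ+1) = 1×3×3 = 9
triangle coeff Δ(0,1,1) = 1/3
Σ_t [0,0]: t=0:+1/1 = 1/1
(3j)²=1/3 [(0 1 1; 0 0 0)], sign=-1
Σ_t [0,0]: t=0:+1/2 = 1/2
(3j)²=1/3 [(0 1 1; 0 1 -1)], sign=+1
⇒ 4πI² = 1/1
I = (-1)√(1/1/(4π)) = -0.28209479

-0.282095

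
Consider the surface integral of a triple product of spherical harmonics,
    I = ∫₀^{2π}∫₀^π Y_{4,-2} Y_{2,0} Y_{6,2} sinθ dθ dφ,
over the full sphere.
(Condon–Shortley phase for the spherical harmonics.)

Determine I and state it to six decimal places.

0.206144

Checks pass: Σm=0; 12 even; l₃=6∈[2,6].
(2·4+1)(2·2+1)(2·6+1) = 585
Δ: 0! 8! 4! / 13! → 1/6435
sum: t=0:+1/2304 = 1/2304
3j²(4 2 6; 0 0 0) = Δ·Π!·Σ² = 5/143  (sign +1)
sum: t=0:+1/5760 = 1/5760
3j²(4 2 6; -2 0 2) = Δ·Π!·Σ² = 56/2145  (sign +1)
combine: 4πI² = 585·5/143·56/2145 = 840/1573
take √, sign +1: I = 0.20614383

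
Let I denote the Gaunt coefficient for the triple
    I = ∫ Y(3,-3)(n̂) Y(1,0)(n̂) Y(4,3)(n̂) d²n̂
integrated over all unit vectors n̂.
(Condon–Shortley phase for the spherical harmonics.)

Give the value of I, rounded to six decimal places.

-0.162868

m-sum 0 ✓  L=8 even ✓  2≤4≤4 ✓
Π(2lᵢ+1) = 7×3×9 = 189
triangle coeff Δ(3,1,4) = 1/252
Σ_t [0,0]: t=0:+1/36 = 1/36
(3j)²=4/63 [(3 1 4; 0 0 0)], sign=+1
Σ_t [0,0]: t=0:+1/720 = 1/720
(3j)²=1/36 [(3 1 4; -3 0 3)], sign=-1
⇒ 4πI² = 1/3
I = (-1)√(1/3/(4π)) = -0.16286750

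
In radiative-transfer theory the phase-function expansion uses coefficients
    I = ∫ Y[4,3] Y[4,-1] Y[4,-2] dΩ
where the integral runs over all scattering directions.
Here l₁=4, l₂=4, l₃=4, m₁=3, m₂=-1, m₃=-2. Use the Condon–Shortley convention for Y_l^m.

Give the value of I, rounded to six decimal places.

-0.063661

Checks pass: Σm=0; 12 even; l₃=4∈[0,8].
(2·4+1)(2·4+1)(2·4+1) = 729
Δ: 4! 4! 4! / 13! → 1/450450
sum: t=0:+1/13824 t=1:−1/216 t=2:+1/64 t=3:−1/216 t=4:+1/13824 = 5/768
3j²(4 4 4; 0 0 0) = Δ·Π!·Σ² = 18/1001  (sign +1)
sum: t=0:+1/864 t=1:−1/576 = -1/1728
3j²(4 4 4; 3 -1 -2) = Δ·Π!·Σ² = 5/1287  (sign -1)
combine: 4πI² = 729·18/1001·5/1287 = 7290/143143
take √, sign -1: I = -0.06366105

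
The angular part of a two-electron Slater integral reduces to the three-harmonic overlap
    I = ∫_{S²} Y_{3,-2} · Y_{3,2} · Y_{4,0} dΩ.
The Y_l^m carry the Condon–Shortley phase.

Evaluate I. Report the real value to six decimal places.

-0.179515

Rules hold: Σm=0, L=10 even, 0≤4≤6.
N = 7·7·9 = 441
Δ = 2!·4!·4!/11! = 1/34650
Racah Σ t=0..2: t=0:+1/72 t=1:−1/16 t=2:+1/72 = -5/144
⇒ 3j(3 3 4; 0 0 0)² = 2/77, sgn -1
Racah Σ t=1..2: t=1:−1/576 t=2:+1/72 = 7/576
⇒ 3j(3 3 4; -2 2 0)² = 7/198, sgn +1
4πI² = N·(3j₀)²·(3jₘ)² = 49/121
I = -1·√(0.404959/4π) = -0.17951487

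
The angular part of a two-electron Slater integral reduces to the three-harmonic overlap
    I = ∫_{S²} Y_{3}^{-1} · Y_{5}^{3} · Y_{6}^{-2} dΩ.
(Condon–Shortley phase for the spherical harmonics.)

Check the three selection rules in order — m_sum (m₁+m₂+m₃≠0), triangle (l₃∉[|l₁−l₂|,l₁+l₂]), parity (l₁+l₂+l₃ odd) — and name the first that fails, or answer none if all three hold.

Σmᵢ = 0  ✓
l₃∈[|l₁−l₂|,l₁+l₂]=[2,8], have l₃=6  ✓
Σlᵢ = 14 ⇒ even  ✓

none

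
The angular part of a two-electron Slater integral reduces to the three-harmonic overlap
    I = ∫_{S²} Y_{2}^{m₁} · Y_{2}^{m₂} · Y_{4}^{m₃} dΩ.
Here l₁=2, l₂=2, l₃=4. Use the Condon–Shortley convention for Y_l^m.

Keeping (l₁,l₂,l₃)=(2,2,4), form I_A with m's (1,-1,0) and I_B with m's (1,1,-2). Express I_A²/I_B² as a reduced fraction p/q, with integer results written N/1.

2/5

Same 2,2,4: normalisation and zero-m 3j drop out of the ratio.
A: Δ: 0! 4! 4! / 9! → 1/630; sum: t=0:+1/36 = 1/36; 3j²(2 2 4; 1 -1 0) = Δ·Π!·Σ² = 8/315  (sign +1)
B: Δ: 0! 4! 4! / 9! → 1/630; sum: t=0:+1/36 = 1/36; 3j²(2 2 4; 1 1 -2) = Δ·Π!·Σ² = 4/63  (sign +1)
I_A²/I_B² = (8/315)/(4/63) = 2/5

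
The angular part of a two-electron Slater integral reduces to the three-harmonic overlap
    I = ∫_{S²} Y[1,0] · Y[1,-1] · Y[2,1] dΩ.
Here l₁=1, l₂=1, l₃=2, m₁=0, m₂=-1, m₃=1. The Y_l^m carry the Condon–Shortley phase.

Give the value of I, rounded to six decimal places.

Checks pass: Σm=0; 4 even; l₃=2∈[0,2].
(2·1+1)(2·1+1)(2·2+1) = 45
Δ: 0! 2! 2! / 5! → 1/30
sum: t=0:+1/1 = 1/1
3j²(1 1 2; 0 0 0) = Δ·Π!·Σ² = 2/15  (sign +1)
sum: t=0:+1/2 = 1/2
3j²(1 1 2; 0 -1 1) = Δ·Π!·Σ² = 1/10  (sign -1)
combine: 4πI² = 45·2/15·1/10 = 3/5
take √, sign -1: I = -0.21850969

-0.218510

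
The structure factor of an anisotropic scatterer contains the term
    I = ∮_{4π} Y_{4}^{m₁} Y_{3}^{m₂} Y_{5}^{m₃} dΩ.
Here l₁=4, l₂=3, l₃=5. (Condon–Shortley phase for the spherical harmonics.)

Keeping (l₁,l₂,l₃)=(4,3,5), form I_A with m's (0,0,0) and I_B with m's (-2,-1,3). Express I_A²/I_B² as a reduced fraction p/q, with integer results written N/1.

200/189

l's match ⇒ only the (l;m) 3-j factors differ between A and B.
A: triangle coeff Δ(4,3,5) = 1/180180; Σ_t [0,2]: t=0:+1/576 t=1:−1/144 t=2:+1/576 = -1/288; (3j)²=20/1001 [(4 3 5; 0 0 0)], sign=+1
B: triangle coeff Δ(4,3,5) = 1/180180; Σ_t [0,2]: t=0:+1/5760 t=1:−1/720 t=2:+1/2304 = -1/1280; (3j)²=27/1430 [(4 3 5; -2 -1 3)], sign=-1
I_A²/I_B² = (20/1001)/(27/1430) = 200/189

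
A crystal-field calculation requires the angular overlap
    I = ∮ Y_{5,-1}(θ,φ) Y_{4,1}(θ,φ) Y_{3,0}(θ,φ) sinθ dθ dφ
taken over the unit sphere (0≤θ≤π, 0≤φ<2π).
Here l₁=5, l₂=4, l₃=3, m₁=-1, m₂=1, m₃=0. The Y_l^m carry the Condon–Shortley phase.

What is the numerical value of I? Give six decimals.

-0.115089

m-sum 0 ✓  L=12 even ✓  1≤3≤9 ✓
Π(2lᵢ+1) = 11×9×7 = 693
triangle coeff Δ(5,4,3) = 1/180180
Σ_t [2,4]: t=2:+1/576 t=3:−1/144 t=4:+1/576 = -1/288
(3j)²=20/1001 [(5 4 3; 0 0 0)], sign=+1
Σ_t [3,5]: t=3:−1/432 t=4:+1/192 t=5:−1/1440 = 19/8640
(3j)²=361/30030 [(5 4 3; -1 1 0)], sign=-1
⇒ 4πI² = 2166/13013
I = (-1)√(2166/13013/(4π)) = -0.11508947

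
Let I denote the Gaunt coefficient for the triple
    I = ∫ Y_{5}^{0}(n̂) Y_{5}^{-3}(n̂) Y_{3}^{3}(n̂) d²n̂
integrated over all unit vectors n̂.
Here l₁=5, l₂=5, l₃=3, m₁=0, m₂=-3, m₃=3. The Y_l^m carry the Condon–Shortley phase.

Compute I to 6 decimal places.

0.000000

l₁+l₂+l₃=13 is odd: 3j(l;000)=0 ⇒ I=0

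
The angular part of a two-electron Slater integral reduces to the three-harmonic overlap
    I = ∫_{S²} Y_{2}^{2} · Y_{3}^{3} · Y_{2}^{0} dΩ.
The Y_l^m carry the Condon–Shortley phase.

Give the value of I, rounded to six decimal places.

m-sum = 2 + 3 + 0 = 5 ≠ 0 ⇒ I = 0

0.000000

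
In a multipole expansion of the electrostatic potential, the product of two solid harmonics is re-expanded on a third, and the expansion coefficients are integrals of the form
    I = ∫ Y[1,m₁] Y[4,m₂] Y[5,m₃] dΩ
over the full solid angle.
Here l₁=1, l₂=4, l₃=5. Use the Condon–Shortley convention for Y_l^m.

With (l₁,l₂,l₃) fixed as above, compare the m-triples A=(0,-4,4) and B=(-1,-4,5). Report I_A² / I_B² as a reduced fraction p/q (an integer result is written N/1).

1/5

l's match ⇒ only the (l;m) 3-j factors differ between A and B.
A: triangle coeff Δ(1,4,5) = 1/495; Σ_t [0,0]: t=0:+1/40320 = 1/40320; (3j)²=1/55 [(1 4 5; 0 -4 4)], sign=-1
B: triangle coeff Δ(1,4,5) = 1/495; Σ_t [0,0]: t=0:+1/80640 = 1/80640; (3j)²=1/11 [(1 4 5; -1 -4 5)], sign=+1
I_A²/I_B² = (1/55)/(1/11) = 1/5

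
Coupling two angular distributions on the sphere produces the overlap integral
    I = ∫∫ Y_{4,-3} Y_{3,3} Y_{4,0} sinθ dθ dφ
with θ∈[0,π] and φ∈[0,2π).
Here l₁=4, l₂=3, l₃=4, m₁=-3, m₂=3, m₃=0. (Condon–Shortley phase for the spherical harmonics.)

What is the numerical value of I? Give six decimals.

0.000000

Σlᵢ=11 odd — θ-integrand is odd under cosθ→−cosθ; I=0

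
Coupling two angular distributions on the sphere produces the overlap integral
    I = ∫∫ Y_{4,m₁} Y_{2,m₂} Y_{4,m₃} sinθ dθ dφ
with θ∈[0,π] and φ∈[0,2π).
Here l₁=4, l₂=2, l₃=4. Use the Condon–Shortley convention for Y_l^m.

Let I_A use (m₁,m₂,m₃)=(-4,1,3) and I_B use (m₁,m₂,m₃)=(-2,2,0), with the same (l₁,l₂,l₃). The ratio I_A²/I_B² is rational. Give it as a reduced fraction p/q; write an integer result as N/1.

49/45

l's match ⇒ only the (l;m) 3-j factors differ between A and B.
A: triangle coeff Δ(4,2,4) = 1/13860; Σ_t [2,2]: t=2:+1/1440 = 1/1440; (3j)²=7/165 [(4 2 4; -4 1 3)], sign=-1
B: triangle coeff Δ(4,2,4) = 1/13860; Σ_t [2,2]: t=2:+1/192 = 1/192; (3j)²=3/77 [(4 2 4; -2 2 0)], sign=+1
I_A²/I_B² = (7/165)/(3/77) = 49/45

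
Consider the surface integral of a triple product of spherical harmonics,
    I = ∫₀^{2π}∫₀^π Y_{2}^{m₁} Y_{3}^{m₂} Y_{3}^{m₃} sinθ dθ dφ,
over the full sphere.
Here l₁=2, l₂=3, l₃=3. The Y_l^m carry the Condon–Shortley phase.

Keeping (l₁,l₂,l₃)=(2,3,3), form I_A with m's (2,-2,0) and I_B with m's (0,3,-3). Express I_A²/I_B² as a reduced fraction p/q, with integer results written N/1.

Shared (l₁,l₂,l₃)=(2,3,3): N and (l;000)² cancel in I_A²/I_B².
A: Δ = 2!·2!·4!/9! = 1/3780; Racah Σ t=0..0: t=0:+1/24 = 1/24; ⇒ 3j(2 3 3; 2 -2 0)² = 1/21, sgn -1
B: Δ = 2!·2!·4!/9! = 1/3780; Racah Σ t=2..2: t=2:+1/96 = 1/96; ⇒ 3j(2 3 3; 0 3 -3)² = 5/84, sgn +1
I_A²/I_B² = (1/21)/(5/84) = 4/5

4/5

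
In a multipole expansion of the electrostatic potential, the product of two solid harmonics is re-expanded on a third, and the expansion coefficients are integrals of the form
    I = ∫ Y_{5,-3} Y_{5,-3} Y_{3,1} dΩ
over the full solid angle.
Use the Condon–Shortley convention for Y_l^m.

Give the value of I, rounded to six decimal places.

0.000000

-3 − 3 + 1 = -5 ≠ 0: azimuthal integral kills it; I = 0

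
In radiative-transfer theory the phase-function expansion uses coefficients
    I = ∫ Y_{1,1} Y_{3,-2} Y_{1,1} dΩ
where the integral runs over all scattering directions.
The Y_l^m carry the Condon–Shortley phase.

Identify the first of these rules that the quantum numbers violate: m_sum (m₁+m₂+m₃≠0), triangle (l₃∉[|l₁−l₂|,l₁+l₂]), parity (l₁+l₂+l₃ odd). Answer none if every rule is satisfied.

Σmᵢ = 0  ✓
l₃∈[|l₁−l₂|,l₁+l₂]=[2,4], have l₃=1  ✗
Σlᵢ = 5 ⇒ odd

triangle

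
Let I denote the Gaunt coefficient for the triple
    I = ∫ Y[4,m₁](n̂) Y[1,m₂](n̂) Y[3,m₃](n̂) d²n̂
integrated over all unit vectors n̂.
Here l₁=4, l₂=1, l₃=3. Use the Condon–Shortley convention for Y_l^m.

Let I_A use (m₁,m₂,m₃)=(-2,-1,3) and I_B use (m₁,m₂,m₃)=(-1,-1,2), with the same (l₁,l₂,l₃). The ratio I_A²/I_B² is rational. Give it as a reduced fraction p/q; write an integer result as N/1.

Shared (l₁,l₂,l₃)=(4,1,3): N and (l;000)² cancel in I_A²/I_B².
A: Δ = 2!·6!·0!/9! = 1/252; Racah Σ t=0..0: t=0:+1/1440 = 1/1440; ⇒ 3j(4 1 3; -2 -1 3)² = 1/252, sgn +1
B: Δ = 2!·6!·0!/9! = 1/252; Racah Σ t=0..0: t=0:+1/240 = 1/240; ⇒ 3j(4 1 3; -1 -1 2)² = 1/84, sgn -1
I_A²/I_B² = (1/252)/(1/84) = 1/3

1/3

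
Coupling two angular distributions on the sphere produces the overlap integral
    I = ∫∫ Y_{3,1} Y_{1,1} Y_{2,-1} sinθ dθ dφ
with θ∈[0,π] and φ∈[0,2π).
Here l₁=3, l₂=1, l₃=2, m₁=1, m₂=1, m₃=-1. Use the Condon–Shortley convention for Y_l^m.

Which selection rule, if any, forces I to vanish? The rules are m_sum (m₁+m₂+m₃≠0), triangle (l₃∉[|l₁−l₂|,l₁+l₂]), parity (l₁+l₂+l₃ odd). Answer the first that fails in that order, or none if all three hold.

m_sum

azimuthal sum: 1 + 1 − 1 = 1  ✗
2 ≤ 2 ≤ 4 (triangle on l)
L = 3 + 1 + 2 = 6 (even)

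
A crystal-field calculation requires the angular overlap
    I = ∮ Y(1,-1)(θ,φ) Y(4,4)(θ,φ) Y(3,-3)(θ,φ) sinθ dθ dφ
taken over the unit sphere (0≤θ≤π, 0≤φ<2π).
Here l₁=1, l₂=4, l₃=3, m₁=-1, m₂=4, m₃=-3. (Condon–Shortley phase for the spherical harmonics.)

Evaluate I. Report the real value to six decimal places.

Rules hold: Σm=0, L=8 even, 3≤3≤5.
N = 3·9·7 = 189
Δ = 2!·0!·6!/9! = 1/252
Racah Σ t=1..1: t=1:−1/36 = -1/36
⇒ 3j(1 4 3; 0 0 0)² = 4/63, sgn +1
Racah Σ t=2..2: t=2:+1/1440 = 1/1440
⇒ 3j(1 4 3; -1 4 -3)² = 1/9, sgn +1
4πI² = N·(3j₀)²·(3jₘ)² = 4/3
I = +1·√(1.33333/4π) = 0.32573501

0.325735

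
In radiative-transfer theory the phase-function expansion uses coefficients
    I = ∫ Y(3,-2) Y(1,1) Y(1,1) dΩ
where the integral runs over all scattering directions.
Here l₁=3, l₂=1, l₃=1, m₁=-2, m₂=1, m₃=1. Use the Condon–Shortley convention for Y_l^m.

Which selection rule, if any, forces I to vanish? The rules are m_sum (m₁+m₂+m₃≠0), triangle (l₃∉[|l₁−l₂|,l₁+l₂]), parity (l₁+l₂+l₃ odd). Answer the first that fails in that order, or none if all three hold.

m₁+m₂+m₃ = -2 + 1 + 1 = 0  ✓
triangle: |3−1|=2 ≤ l₃=1 ≤ 3+1=4  ✗
parity: l₁+l₂+l₃ = 5 is odd

triangle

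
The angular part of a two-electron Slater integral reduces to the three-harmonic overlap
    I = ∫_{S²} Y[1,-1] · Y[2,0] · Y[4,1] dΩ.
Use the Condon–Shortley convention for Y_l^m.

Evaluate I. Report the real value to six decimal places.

0.000000

|1−2|≤4≤1+2 violated ⇒ I = 0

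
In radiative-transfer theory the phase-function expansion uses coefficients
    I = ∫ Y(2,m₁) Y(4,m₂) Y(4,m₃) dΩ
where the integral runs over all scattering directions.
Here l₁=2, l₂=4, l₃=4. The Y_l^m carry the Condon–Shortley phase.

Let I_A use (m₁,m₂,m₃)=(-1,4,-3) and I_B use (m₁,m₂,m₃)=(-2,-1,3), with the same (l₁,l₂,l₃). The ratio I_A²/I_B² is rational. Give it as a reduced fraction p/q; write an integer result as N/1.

Shared (l₁,l₂,l₃)=(2,4,4): N and (l;000)² cancel in I_A²/I_B².
A: Δ = 2!·2!·6!/11! = 1/13860; Racah Σ t=2..2: t=2:+1/1440 = 1/1440; ⇒ 3j(2 4 4; -1 4 -3)² = 7/165, sgn -1
B: Δ = 2!·2!·6!/11! = 1/13860; Racah Σ t=2..2: t=2:+1/480 = 1/480; ⇒ 3j(2 4 4; -2 -1 3)² = 3/110, sgn -1
I_A²/I_B² = (7/165)/(3/110) = 14/9

14/9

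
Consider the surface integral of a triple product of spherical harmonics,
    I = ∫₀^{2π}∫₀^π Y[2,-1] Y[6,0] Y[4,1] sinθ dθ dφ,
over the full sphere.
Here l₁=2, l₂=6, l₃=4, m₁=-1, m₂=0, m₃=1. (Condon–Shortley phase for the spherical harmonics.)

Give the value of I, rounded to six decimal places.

m-sum 0 ✓  L=12 even ✓  4≤4≤8 ✓
Π(2lᵢ+1) = 5×13×9 = 585
triangle coeff Δ(2,6,4) = 1/6435
Σ_t [2,2]: t=2:+1/2304 = 1/2304
(3j)²=5/143 [(2 6 4; 0 0 0)], sign=+1
Σ_t [3,3]: t=3:−1/4320 = -1/4320
(3j)²=8/429 [(2 6 4; -1 0 1)], sign=+1
⇒ 4πI² = 600/1573
I = (+1)√(600/1573/(4π)) = 0.17422334

0.174223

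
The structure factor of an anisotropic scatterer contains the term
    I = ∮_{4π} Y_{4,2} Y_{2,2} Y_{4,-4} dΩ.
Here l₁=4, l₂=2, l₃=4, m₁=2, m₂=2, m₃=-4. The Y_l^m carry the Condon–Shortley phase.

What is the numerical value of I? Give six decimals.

-0.106180

Rules hold: Σm=0, L=10 even, 2≤4≤6.
N = 9·5·9 = 405
Δ = 2!·6!·2!/11! = 1/13860
Racah Σ t=0..2: t=0:+1/192 t=1:−1/36 t=2:+1/192 = -5/288
⇒ 3j(4 2 4; 0 0 0)² = 20/693, sgn -1
Racah Σ t=2..2: t=2:+1/2880 = 1/2880
⇒ 3j(4 2 4; 2 2 -4)² = 2/165, sgn +1
4πI² = N·(3j₀)²·(3jₘ)² = 120/847
I = -1·√(0.141677/4π) = -0.10618031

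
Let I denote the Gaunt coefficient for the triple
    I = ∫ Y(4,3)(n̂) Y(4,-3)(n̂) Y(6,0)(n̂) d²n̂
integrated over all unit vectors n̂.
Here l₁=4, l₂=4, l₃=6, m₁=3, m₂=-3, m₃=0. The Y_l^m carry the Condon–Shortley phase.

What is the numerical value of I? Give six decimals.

-0.120915

m-sum 0 ✓  L=14 even ✓  0≤6≤8 ✓
Π(2lᵢ+1) = 9×9×13 = 1053
triangle coeff Δ(4,4,6) = 1/1261260
Σ_t [0,2]: t=0:+1/4608 t=1:−1/1296 t=2:+1/4608 = -7/20736
(3j)²=20/1287 [(4 4 6; 0 0 0)], sign=-1
Σ_t [0,1]: t=0:+1/28800 t=1:−1/518400 = 17/518400
(3j)²=289/25740 [(4 4 6; 3 -3 0)], sign=+1
⇒ 4πI² = 289/1573
I = (-1)√(289/1573/(4π)) = -0.12091485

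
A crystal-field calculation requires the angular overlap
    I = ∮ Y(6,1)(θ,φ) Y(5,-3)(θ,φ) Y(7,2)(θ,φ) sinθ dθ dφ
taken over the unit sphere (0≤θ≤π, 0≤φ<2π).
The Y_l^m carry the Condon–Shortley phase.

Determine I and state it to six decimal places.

-0.099396

Checks pass: Σm=0; 18 even; l₃=7∈[1,11].
(2·6+1)(2·5+1)(2·7+1) = 2145
Δ: 4! 8! 6! / 19! → 1/174594420
sum: t=0:+1/4147200 t=1:−1/207360 t=2:+1/82944 t=3:−1/207360 t=4:+1/4147200 = 1/345600
3j²(6 5 7; 0 0 0) = Δ·Π!·Σ² = 420/46189  (sign -1)
sum: t=0:+1/829440 t=1:−1/414720 t=2:+1/2073600 = -1/1382400
3j²(6 5 7; 1 -3 2) = Δ·Π!·Σ² = 294/46189  (sign +1)
combine: 4πI² = 2145·420/46189·294/46189 = 1852200/14919047
take √, sign -1: I = -0.09939590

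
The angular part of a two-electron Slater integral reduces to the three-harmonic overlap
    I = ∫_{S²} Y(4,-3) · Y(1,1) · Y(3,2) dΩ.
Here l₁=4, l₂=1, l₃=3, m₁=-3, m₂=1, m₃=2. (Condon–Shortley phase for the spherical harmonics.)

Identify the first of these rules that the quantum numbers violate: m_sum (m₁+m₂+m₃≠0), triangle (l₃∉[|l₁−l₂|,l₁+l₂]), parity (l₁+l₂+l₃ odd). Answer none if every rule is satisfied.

none

Σmᵢ = 0  ✓
l₃∈[|l₁−l₂|,l₁+l₂]=[3,5], have l₃=3  ✓
Σlᵢ = 8 ⇒ even  ✓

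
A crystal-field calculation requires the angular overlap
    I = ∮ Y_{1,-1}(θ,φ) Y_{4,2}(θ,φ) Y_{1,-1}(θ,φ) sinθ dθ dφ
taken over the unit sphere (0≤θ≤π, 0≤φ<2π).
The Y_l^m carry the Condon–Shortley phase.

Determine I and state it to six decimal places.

triangle: need 3≤l₃≤5, have 1; I=0

0.000000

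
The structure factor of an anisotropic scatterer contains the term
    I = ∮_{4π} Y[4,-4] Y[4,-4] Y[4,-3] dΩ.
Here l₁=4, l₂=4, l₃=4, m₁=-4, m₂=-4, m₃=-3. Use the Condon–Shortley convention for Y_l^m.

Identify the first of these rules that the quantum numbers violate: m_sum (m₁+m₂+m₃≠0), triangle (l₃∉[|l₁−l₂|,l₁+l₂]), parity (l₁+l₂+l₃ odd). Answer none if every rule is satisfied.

azimuthal sum: -4 − 4 − 3 = -11  ✗
0 ≤ 4 ≤ 8 (triangle on l)
L = 4 + 4 + 4 = 12 (even)

m_sum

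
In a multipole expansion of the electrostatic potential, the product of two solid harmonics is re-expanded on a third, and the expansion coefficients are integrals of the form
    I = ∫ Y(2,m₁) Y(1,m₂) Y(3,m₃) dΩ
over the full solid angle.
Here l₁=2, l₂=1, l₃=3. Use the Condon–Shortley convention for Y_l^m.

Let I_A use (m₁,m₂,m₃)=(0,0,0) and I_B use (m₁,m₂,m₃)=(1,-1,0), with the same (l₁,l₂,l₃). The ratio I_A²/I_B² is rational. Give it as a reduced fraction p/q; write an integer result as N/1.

Same 2,1,3: normalisation and zero-m 3j drop out of the ratio.
A: Δ: 0! 4! 2! / 7! → 1/105; sum: t=0:+1/4 = 1/4; 3j²(2 1 3; 0 0 0) = Δ·Π!·Σ² = 3/35  (sign -1)
B: Δ: 0! 4! 2! / 7! → 1/105; sum: t=0:+1/12 = 1/12; 3j²(2 1 3; 1 -1 0) = Δ·Π!·Σ² = 1/35  (sign -1)
I_A²/I_B² = (3/35)/(1/35) = 3/1

3/1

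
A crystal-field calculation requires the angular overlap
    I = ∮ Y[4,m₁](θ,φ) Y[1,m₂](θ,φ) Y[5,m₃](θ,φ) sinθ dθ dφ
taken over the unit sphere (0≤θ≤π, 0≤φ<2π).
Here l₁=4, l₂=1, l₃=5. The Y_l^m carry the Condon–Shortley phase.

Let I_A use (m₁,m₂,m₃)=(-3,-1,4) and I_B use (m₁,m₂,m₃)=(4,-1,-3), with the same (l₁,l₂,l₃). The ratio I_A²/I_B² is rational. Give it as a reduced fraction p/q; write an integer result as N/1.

36/1

Same 4,1,5: normalisation and zero-m 3j drop out of the ratio.
A: Δ: 0! 8! 2! / 11! → 1/495; sum: t=0:+1/10080 = 1/10080; 3j²(4 1 5; -3 -1 4) = Δ·Π!·Σ² = 4/55  (sign -1)
B: Δ: 0! 8! 2! / 11! → 1/495; sum: t=0:+1/80640 = 1/80640; 3j²(4 1 5; 4 -1 -3) = Δ·Π!·Σ² = 1/495  (sign +1)
I_A²/I_B² = (4/55)/(1/495) = 36/1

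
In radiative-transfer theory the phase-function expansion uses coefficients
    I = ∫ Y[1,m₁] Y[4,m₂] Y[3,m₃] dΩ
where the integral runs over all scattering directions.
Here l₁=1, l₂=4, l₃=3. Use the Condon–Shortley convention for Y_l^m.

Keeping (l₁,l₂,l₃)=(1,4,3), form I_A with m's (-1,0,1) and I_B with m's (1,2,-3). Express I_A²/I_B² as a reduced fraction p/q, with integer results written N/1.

6/1

Shared (l₁,l₂,l₃)=(1,4,3): N and (l;000)² cancel in I_A²/I_B².
A: Δ = 2!·0!·6!/9! = 1/252; Racah Σ t=2..2: t=2:+1/96 = 1/96; ⇒ 3j(1 4 3; -1 0 1)² = 1/42, sgn +1
B: Δ = 2!·0!·6!/9! = 1/252; Racah Σ t=0..0: t=0:+1/1440 = 1/1440; ⇒ 3j(1 4 3; 1 2 -3)² = 1/252, sgn +1
I_A²/I_B² = (1/42)/(1/252) = 6/1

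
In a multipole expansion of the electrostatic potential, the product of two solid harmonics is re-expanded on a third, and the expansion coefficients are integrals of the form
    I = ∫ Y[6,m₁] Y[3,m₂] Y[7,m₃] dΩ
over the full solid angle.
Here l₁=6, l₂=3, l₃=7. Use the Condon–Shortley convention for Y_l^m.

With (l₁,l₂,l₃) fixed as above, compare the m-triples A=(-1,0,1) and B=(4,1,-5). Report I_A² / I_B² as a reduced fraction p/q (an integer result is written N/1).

Same 6,3,7: normalisation and zero-m 3j drop out of the ratio.
A: Δ: 2! 10! 4! / 17! → 1/2042040; sum: t=0:+1/362880 t=1:−1/69120 t=2:+1/172800 = -43/7257600; 3j²(6 3 7; -1 0 1) = Δ·Π!·Σ² = 1849/170170  (sign -1)
B: Δ: 2! 10! 4! / 17! → 1/2042040; sum: t=0:+1/3870720 t=1:−1/2177280 t=2:+1/29030400 = -29/174182400; 3j²(6 3 7; 4 1 -5) = Δ·Π!·Σ² = 841/185640  (sign -1)
I_A²/I_B² = (1849/170170)/(841/185640) = 22188/9251

22188/9251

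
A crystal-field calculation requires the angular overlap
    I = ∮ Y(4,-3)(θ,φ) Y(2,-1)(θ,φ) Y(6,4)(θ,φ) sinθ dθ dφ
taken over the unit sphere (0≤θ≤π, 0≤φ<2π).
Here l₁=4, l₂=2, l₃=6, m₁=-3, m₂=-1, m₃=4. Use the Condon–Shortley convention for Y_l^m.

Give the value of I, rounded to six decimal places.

Checks pass: Σm=0; 12 even; l₃=6∈[2,6].
(2·4+1)(2·2+1)(2·6+1) = 585
Δ: 0! 8! 4! / 13! → 1/6435
sum: t=0:+1/2304 = 1/2304
3j²(4 2 6; 0 0 0) = Δ·Π!·Σ² = 5/143  (sign +1)
sum: t=0:+1/30240 = 1/30240
3j²(4 2 6; -3 -1 4) = Δ·Π!·Σ² = 16/429  (sign +1)
combine: 4πI² = 585·5/143·16/429 = 1200/1573
take √, sign +1: I = 0.24638901

0.246389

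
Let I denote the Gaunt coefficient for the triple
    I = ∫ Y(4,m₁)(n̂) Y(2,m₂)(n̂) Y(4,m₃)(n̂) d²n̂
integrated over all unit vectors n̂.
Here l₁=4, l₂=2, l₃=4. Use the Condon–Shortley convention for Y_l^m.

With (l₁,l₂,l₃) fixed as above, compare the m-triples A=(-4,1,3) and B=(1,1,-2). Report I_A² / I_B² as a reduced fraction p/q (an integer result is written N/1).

196/81

l's match ⇒ only the (l;m) 3-j factors differ between A and B.
A: triangle coeff Δ(4,2,4) = 1/13860; Σ_t [2,2]: t=2:+1/1440 = 1/1440; (3j)²=7/165 [(4 2 4; -4 1 3)], sign=-1
B: triangle coeff Δ(4,2,4) = 1/13860; Σ_t [1,2]: t=1:−1/96 t=2:+1/240 = -1/160; (3j)²=27/1540 [(4 2 4; 1 1 -2)], sign=-1
I_A²/I_B² = (7/165)/(27/1540) = 196/81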